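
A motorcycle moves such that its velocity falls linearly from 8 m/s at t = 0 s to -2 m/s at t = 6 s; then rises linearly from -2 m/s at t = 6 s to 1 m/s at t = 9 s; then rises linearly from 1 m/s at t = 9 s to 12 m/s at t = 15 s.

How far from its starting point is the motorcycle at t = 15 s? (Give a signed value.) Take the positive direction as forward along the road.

55.5 m

Displacement is the signed area under the v-t curve.
0–6 s: ½(8 + -2)(6) = 18 m
6–9 s: ½(-2 + 1)(3) = -1.5 m
9–15 s: ½(1 + 12)(6) = 39 m
Net displacement = 55.5 m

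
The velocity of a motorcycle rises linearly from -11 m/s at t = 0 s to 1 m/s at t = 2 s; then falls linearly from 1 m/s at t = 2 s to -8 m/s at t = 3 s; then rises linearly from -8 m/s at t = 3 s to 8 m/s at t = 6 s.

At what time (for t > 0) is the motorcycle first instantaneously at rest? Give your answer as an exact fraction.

t = 11/6 s

v changes sign on 0–2 s (from -11 to 1); the graph is linear there, so v = 0 at t = 0 + (11)·(2 − 0)/(1 − -11) = 11/6 s.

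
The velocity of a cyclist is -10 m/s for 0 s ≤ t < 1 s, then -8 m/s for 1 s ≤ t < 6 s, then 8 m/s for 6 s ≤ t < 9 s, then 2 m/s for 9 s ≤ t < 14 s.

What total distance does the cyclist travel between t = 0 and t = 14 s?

Distance (not displacement) is the total path length: add the absolute areas under v-t.
0–1 s: |-10| × 1 = 10 m
1–6 s: |-8| × 5 = 40 m
6–9 s: |8| × 3 = 24 m
9–14 s: |2| × 5 = 10 m
Total distance = 84 m

84 m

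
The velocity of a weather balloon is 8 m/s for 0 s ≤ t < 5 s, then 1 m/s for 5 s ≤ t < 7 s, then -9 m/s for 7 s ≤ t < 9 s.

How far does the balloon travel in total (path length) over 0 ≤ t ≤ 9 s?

60 m

Distance (not displacement) is the total path length: add the absolute areas under v-t.
0–5 s: |8| × 5 = 40 m
5–7 s: |1| × 2 = 2 m
7–9 s: |-9| × 2 = 18 m
Total distance = 60 m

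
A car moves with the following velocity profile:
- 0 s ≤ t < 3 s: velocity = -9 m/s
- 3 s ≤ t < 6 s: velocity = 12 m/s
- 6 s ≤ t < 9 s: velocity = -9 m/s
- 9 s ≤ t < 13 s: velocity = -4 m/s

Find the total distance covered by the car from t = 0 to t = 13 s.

106 m

Total distance travelled is ∫|v| dt — sum the magnitudes of each area piece.
0–3 s: |-9| × 3 = 27 m
3–6 s: |12| × 3 = 36 m
6–9 s: |-9| × 3 = 27 m
9–13 s: |-4| × 4 = 16 m
Total distance = 106 m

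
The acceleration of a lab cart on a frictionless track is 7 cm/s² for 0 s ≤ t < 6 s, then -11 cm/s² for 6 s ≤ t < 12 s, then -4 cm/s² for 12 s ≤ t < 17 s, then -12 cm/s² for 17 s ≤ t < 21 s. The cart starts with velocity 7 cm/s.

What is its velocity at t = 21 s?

-85 cm/s

Δv equals the area under the a-t graph; then v = v₀ + Δv.
0–6 s: 7 × 6 = 42 cm/s
6–12 s: -11 × 6 = -66 cm/s
12–17 s: -4 × 5 = -20 cm/s
17–21 s: -12 × 4 = -48 cm/s
Δv = -92 cm/s, so v(21) = 7 + (-92) = -85 cm/s.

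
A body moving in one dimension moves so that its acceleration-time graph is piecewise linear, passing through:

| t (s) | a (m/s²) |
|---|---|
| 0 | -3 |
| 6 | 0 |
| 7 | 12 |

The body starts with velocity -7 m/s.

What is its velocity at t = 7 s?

Δv equals the area under the a-t graph; then v = v₀ + Δv.
0–6 s: ½(-3 + 0)(6) = -9 m/s
6–7 s: ½(0 + 12)(1) = 6 m/s
Δv = -3 m/s, so v(7) = -7 + (-3) = -10 m/s.

-10 m/s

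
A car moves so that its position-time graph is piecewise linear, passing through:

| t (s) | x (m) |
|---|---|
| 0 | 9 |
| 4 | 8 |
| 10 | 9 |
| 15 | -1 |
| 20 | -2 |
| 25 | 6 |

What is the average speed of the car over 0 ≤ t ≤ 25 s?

Average speed = (total path length)/(elapsed time); on a piecewise-linear x-t graph the path length is Σ|Δx|.
0–4 s: |Δx| = |8 − 9| = 1 m
4–10 s: |Δx| = |9 − 8| = 1 m
10–15 s: |Δx| = |-1 − 9| = 10 m
15–20 s: |Δx| = |-2 − -1| = 1 m
20–25 s: |Δx| = |6 − -2| = 8 m
Total path = 21 m; average speed = 21/25 = 0.84 m/s.

0.84 m/s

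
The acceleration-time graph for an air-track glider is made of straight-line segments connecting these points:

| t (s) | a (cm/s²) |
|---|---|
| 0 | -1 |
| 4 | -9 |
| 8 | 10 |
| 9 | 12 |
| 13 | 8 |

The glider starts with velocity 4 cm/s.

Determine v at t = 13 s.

37 cm/s

Δv equals the area under the a-t graph; then v = v₀ + Δv.
0–4 s: ½(-1 + -9)(4) = -20 cm/s
4–8 s: ½(-9 + 10)(4) = 2 cm/s
8–9 s: ½(10 + 12)(1) = 11 cm/s
9–13 s: ½(12 + 8)(4) = 40 cm/s
Δv = 33 cm/s, so v(13) = 4 + (33) = 37 cm/s.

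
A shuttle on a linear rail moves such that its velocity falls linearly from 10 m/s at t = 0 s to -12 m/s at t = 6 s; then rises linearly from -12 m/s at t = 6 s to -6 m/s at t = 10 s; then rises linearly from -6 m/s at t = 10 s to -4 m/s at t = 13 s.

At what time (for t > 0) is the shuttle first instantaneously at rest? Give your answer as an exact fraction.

v changes sign on 0–6 s (from 10 to -12); the graph is linear there, so v = 0 at t = 0 + (-10)·(6 − 0)/(-12 − 10) = 30/11 s.

t = 30/11 s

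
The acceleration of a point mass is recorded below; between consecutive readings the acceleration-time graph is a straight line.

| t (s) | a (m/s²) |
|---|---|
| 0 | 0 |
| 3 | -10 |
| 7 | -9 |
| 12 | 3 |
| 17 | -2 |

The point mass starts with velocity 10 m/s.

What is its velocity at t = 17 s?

-55.5 m/s

Δv equals the area under the a-t graph; then v = v₀ + Δv.
0–3 s: ½(0 + -10)(3) = -15 m/s
3–7 s: ½(-10 + -9)(4) = -38 m/s
7–12 s: ½(-9 + 3)(5) = -15 m/s
12–17 s: ½(3 + -2)(5) = 2.5 m/s
Δv = -65.5 m/s, so v(17) = 10 + (-65.5) = -55.5 m/s.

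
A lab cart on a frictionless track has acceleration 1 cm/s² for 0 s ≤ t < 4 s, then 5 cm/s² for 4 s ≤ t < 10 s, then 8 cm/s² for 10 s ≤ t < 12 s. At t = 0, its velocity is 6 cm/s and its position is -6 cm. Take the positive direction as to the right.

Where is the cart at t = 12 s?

On each constant-a segment, Δv = aΔt and Δx = v₀Δt + ½aΔt²; chain segment to segment.
0–4 s: v starts 6 cm/s; Δx = 6·4 + ½·1·4² = 32 cm; v ends 10 cm/s.
4–10 s: v starts 10 cm/s; Δx = 10·6 + ½·5·6² = 150 cm; v ends 40 cm/s.
10–12 s: v starts 40 cm/s; Δx = 40·2 + ½·8·2² = 96 cm; v ends 56 cm/s.
x(12) = -6 + Σ Δx = 272 cm.

272 cm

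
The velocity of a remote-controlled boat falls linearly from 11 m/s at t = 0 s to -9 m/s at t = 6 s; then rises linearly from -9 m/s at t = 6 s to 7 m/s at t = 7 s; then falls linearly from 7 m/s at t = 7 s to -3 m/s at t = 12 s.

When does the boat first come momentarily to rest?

v changes sign on 0–6 s (from 11 to -9); the graph is linear there, so v = 0 at t = 0 + (-11)·(6 − 0)/(-9 − 11) = 3.3 s.

t = 3.3 s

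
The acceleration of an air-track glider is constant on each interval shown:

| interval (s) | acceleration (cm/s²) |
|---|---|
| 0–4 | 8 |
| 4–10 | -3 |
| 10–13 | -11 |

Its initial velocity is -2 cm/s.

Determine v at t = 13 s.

-21 cm/s

Δv equals the area under the a-t graph; then v = v₀ + Δv.
0–4 s: 8 × 4 = 32 cm/s
4–10 s: -3 × 6 = -18 cm/s
10–13 s: -11 × 3 = -33 cm/s
Δv = -19 cm/s, so v(13) = -2 + (-19) = -21 cm/s.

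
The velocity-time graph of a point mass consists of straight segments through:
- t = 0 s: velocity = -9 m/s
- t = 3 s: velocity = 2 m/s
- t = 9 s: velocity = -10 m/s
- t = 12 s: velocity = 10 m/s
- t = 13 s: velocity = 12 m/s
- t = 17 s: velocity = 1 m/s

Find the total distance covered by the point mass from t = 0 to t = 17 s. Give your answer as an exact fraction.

1971/22 m

Total distance travelled is ∫|v| dt — sum the magnitudes of each area piece.
0–3 s: v = 0 at t = 27/11 s; triangle areas 243/22 + 6/11 = 255/22 m
3–9 s: v = 0 at t = 4 s; triangle areas 1 + 25 = 26 m
9–12 s: v = 0 at t = 10.5 s; triangle areas 7.5 + 7.5 = 15 m
12–13 s: |½(10 + 12)(1)| = 11 m
13–17 s: |½(12 + 1)(4)| = 26 m
Total distance = 1971/22 m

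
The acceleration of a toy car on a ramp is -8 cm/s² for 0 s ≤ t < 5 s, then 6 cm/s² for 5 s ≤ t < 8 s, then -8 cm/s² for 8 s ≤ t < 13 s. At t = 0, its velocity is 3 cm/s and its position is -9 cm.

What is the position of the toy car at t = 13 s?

-373 cm

On each constant-a segment, Δv = aΔt and Δx = v₀Δt + ½aΔt²; chain segment to segment.
0–5 s: v starts 3 cm/s; Δx = 3·5 + ½·-8·5² = -85 cm; v ends -37 cm/s.
5–8 s: v starts -37 cm/s; Δx = -37·3 + ½·6·3² = -84 cm; v ends -19 cm/s.
8–13 s: v starts -19 cm/s; Δx = -19·5 + ½·-8·5² = -195 cm; v ends -59 cm/s.
x(13) = -9 + Σ Δx = -373 cm.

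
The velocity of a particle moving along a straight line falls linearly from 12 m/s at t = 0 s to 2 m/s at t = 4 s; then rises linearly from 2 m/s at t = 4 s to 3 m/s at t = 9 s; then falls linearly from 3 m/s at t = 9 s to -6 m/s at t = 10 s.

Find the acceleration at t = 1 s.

Acceleration is the slope of the v-t graph on 0–4 s: (2 − 12)/(4 − 0) = -2.5 m/s².

-2.5 m/s²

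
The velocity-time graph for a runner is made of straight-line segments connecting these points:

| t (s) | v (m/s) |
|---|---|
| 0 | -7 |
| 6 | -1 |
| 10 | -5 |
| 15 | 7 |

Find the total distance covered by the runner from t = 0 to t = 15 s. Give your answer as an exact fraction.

Distance (not displacement) is the total path length: add the absolute areas under v-t.
0–6 s: |½(-7 + -1)(6)| = 24 m
6–10 s: |½(-1 + -5)(4)| = 12 m
10–15 s: v = 0 at t = 145/12 s; triangle areas 125/24 + 245/24 = 185/12 m
Total distance = 617/12 m

617/12 m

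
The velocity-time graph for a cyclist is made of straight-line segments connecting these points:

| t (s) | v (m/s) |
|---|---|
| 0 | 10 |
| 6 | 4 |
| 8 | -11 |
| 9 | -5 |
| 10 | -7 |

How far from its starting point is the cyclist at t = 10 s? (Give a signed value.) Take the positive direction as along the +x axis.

Displacement is the signed area under the v-t curve.
0–6 s: ½(10 + 4)(6) = 42 m
6–8 s: ½(4 + -11)(2) = -7 m
8–9 s: ½(-11 + -5)(1) = -8 m
9–10 s: ½(-5 + -7)(1) = -6 m
Net displacement = 21 m

21 m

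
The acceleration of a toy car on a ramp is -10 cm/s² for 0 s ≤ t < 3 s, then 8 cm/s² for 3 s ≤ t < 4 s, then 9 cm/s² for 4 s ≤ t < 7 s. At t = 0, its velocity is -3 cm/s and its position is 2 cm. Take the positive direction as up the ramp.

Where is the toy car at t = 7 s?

On each constant-a segment, Δv = aΔt and Δx = v₀Δt + ½aΔt²; chain segment to segment.
0–3 s: v starts -3 cm/s; Δx = -3·3 + ½·-10·3² = -54 cm; v ends -33 cm/s.
3–4 s: v starts -33 cm/s; Δx = -33·1 + ½·8·1² = -29 cm; v ends -25 cm/s.
4–7 s: v starts -25 cm/s; Δx = -25·3 + ½·9·3² = -34.5 cm; v ends 2 cm/s.
x(7) = 2 + Σ Δx = -115.5 cm.

-115.5 cm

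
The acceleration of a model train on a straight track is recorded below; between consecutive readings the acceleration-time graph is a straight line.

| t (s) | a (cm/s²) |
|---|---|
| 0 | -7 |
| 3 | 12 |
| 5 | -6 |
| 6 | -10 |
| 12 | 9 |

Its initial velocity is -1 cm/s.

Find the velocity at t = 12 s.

Δv equals the area under the a-t graph; then v = v₀ + Δv.
0–3 s: ½(-7 + 12)(3) = 7.5 cm/s
3–5 s: ½(12 + -6)(2) = 6 cm/s
5–6 s: ½(-6 + -10)(1) = -8 cm/s
6–12 s: ½(-10 + 9)(6) = -3 cm/s
Δv = 2.5 cm/s, so v(12) = -1 + (2.5) = 1.5 cm/s.

1.5 cm/s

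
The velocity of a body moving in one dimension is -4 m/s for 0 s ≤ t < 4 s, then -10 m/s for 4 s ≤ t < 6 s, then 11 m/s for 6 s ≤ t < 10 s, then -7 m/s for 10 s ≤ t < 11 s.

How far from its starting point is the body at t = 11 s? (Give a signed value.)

1 m

Net displacement equals the area under the velocity-time graph (areas below the axis count negative).
0–4 s: -4 × 4 = -16 m
4–6 s: -10 × 2 = -20 m
6–10 s: 11 × 4 = 44 m
10–11 s: -7 × 1 = -7 m
Net displacement = 1 m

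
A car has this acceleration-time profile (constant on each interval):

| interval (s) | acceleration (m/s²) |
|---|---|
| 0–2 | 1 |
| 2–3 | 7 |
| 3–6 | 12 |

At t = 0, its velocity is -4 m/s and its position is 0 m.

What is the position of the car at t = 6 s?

On each constant-a segment, Δv = aΔt and Δx = v₀Δt + ½aΔt²; chain segment to segment.
0–2 s: v starts -4 m/s; Δx = -4·2 + ½·1·2² = -6 m; v ends -2 m/s.
2–3 s: v starts -2 m/s; Δx = -2·1 + ½·7·1² = 1.5 m; v ends 5 m/s.
3–6 s: v starts 5 m/s; Δx = 5·3 + ½·12·3² = 69 m; v ends 41 m/s.
x(6) = 0 + Σ Δx = 64.5 m.

64.5 m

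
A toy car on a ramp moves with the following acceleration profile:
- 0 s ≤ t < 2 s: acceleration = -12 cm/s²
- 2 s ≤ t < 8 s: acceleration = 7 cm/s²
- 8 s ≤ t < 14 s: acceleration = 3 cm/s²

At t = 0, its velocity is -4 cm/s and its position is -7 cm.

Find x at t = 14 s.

57 cm

On each constant-a segment, Δv = aΔt and Δx = v₀Δt + ½aΔt²; chain segment to segment.
0–2 s: v starts -4 cm/s; Δx = -4·2 + ½·-12·2² = -32 cm; v ends -28 cm/s.
2–8 s: v starts -28 cm/s; Δx = -28·6 + ½·7·6² = -42 cm; v ends 14 cm/s.
8–14 s: v starts 14 cm/s; Δx = 14·6 + ½·3·6² = 138 cm; v ends 32 cm/s.
x(14) = -7 + Σ Δx = 57 cm.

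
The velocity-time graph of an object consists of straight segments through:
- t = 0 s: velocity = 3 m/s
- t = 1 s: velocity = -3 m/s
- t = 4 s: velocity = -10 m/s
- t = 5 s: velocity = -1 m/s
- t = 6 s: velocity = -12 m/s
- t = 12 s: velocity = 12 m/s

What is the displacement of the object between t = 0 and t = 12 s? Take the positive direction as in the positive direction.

Displacement is the signed area under the v-t curve.
0–1 s: ½(3 + -3)(1) = 0 m
1–4 s: ½(-3 + -10)(3) = -19.5 m
4–5 s: ½(-10 + -1)(1) = -5.5 m
5–6 s: ½(-1 + -12)(1) = -6.5 m
6–12 s: ½(-12 + 12)(6) = 0 m
Net displacement = -31.5 m

-31.5 m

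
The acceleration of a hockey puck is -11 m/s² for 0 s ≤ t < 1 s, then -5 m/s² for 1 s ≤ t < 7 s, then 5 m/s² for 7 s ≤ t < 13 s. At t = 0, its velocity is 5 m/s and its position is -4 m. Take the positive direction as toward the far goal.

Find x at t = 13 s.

-256.5 m

On each constant-a segment, Δv = aΔt and Δx = v₀Δt + ½aΔt²; chain segment to segment.
0–1 s: v starts 5 m/s; Δx = 5·1 + ½·-11·1² = -0.5 m; v ends -6 m/s.
1–7 s: v starts -6 m/s; Δx = -6·6 + ½·-5·6² = -126 m; v ends -36 m/s.
7–13 s: v starts -36 m/s; Δx = -36·6 + ½·5·6² = -126 m; v ends -6 m/s.
x(13) = -4 + Σ Δx = -256.5 m.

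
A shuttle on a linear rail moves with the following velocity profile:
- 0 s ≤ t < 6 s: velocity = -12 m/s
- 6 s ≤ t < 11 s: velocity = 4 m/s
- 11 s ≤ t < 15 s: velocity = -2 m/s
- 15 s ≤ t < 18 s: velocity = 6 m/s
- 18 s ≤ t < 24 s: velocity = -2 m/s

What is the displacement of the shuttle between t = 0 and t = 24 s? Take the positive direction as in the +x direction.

Net displacement equals the area under the velocity-time graph (areas below the axis count negative).
0–6 s: -12 × 6 = -72 m
6–11 s: 4 × 5 = 20 m
11–15 s: -2 × 4 = -8 m
15–18 s: 6 × 3 = 18 m
18–24 s: -2 × 6 = -12 m
Net displacement = -54 m

-54 m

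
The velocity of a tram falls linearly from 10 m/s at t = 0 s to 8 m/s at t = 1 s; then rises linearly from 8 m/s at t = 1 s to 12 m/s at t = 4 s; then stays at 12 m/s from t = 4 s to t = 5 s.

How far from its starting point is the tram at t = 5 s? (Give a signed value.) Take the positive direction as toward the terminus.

Displacement is the signed area under the v-t curve.
0–1 s: ½(10 + 8)(1) = 9 m
1–4 s: ½(8 + 12)(3) = 30 m
4–5 s: 12 × 1 = 12 m
Net displacement = 51 m

51 m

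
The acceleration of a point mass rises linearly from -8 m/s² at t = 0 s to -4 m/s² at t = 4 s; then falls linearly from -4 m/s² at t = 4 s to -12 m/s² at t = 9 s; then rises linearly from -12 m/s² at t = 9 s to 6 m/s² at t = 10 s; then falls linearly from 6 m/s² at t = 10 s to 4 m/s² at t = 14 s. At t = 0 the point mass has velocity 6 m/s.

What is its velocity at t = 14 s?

-41 m/s

Δv equals the area under the a-t graph; then v = v₀ + Δv.
0–4 s: ½(-8 + -4)(4) = -24 m/s
4–9 s: ½(-4 + -12)(5) = -40 m/s
9–10 s: ½(-12 + 6)(1) = -3 m/s
10–14 s: ½(6 + 4)(4) = 20 m/s
Δv = -47 m/s, so v(14) = 6 + (-47) = -41 m/s.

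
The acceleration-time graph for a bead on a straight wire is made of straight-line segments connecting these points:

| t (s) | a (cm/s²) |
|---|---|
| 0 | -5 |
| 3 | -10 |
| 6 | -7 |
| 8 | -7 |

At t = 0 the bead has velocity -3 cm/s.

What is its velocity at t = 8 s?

-65 cm/s

Δv equals the area under the a-t graph; then v = v₀ + Δv.
0–3 s: ½(-5 + -10)(3) = -22.5 cm/s
3–6 s: ½(-10 + -7)(3) = -25.5 cm/s
6–8 s: -7 × 2 = -14 cm/s
Δv = -62 cm/s, so v(8) = -3 + (-62) = -65 cm/s.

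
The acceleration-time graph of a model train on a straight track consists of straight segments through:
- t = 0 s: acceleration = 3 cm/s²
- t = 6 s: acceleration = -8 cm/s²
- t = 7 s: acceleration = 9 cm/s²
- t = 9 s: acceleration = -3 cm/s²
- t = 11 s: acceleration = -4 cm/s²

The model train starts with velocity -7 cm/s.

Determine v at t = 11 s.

-22.5 cm/s

Δv equals the area under the a-t graph; then v = v₀ + Δv.
0–6 s: ½(3 + -8)(6) = -15 cm/s
6–7 s: ½(-8 + 9)(1) = 0.5 cm/s
7–9 s: ½(9 + -3)(2) = 6 cm/s
9–11 s: ½(-3 + -4)(2) = -7 cm/s
Δv = -15.5 cm/s, so v(11) = -7 + (-15.5) = -22.5 cm/s.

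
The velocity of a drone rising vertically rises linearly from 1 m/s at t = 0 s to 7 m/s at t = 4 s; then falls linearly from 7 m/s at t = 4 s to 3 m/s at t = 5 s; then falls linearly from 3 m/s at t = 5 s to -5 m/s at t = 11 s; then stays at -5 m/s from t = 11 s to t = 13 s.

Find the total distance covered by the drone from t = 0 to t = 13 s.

Total distance travelled is ∫|v| dt — sum the magnitudes of each area piece.
0–4 s: |½(1 + 7)(4)| = 16 m
4–5 s: |½(7 + 3)(1)| = 5 m
5–11 s: v = 0 at t = 7.25 s; triangle areas 3.375 + 9.375 = 12.75 m
11–13 s: |-5| × 2 = 10 m
Total distance = 43.75 m

43.75 m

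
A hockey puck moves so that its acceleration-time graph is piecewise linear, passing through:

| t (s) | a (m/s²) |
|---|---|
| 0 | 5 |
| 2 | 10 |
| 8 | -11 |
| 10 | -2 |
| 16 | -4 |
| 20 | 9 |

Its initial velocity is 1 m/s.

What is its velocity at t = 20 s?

-8 m/s

Δv equals the area under the a-t graph; then v = v₀ + Δv.
0–2 s: ½(5 + 10)(2) = 15 m/s
2–8 s: ½(10 + -11)(6) = -3 m/s
8–10 s: ½(-11 + -2)(2) = -13 m/s
10–16 s: ½(-2 + -4)(6) = -18 m/s
16–20 s: ½(-4 + 9)(4) = 10 m/s
Δv = -9 m/s, so v(20) = 1 + (-9) = -8 m/s.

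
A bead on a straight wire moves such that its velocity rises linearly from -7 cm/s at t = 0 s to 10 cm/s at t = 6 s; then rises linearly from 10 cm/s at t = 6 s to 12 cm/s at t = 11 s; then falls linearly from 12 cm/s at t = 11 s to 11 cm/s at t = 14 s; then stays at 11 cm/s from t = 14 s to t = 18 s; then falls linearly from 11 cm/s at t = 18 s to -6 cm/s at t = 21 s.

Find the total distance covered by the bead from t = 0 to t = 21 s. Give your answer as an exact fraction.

2952/17 cm

Distance (not displacement) is the total path length: add the absolute areas under v-t.
0–6 s: v = 0 at t = 42/17 s; triangle areas 147/17 + 300/17 = 447/17 cm
6–11 s: |½(10 + 12)(5)| = 55 cm
11–14 s: |½(12 + 11)(3)| = 34.5 cm
14–18 s: |11| × 4 = 44 cm
18–21 s: v = 0 at t = 339/17 s; triangle areas 363/34 + 54/17 = 471/34 cm
Total distance = 2952/17 cm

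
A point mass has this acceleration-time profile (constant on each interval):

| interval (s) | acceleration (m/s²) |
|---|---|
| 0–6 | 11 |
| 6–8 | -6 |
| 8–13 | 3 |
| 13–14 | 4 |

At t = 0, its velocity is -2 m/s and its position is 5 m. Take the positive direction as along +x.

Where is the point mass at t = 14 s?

673.5 m

On each constant-a segment, Δv = aΔt and Δx = v₀Δt + ½aΔt²; chain segment to segment.
0–6 s: v starts -2 m/s; Δx = -2·6 + ½·11·6² = 186 m; v ends 64 m/s.
6–8 s: v starts 64 m/s; Δx = 64·2 + ½·-6·2² = 116 m; v ends 52 m/s.
8–13 s: v starts 52 m/s; Δx = 52·5 + ½·3·5² = 297.5 m; v ends 67 m/s.
13–14 s: v starts 67 m/s; Δx = 67·1 + ½·4·1² = 69 m; v ends 71 m/s.
x(14) = 5 + Σ Δx = 673.5 m.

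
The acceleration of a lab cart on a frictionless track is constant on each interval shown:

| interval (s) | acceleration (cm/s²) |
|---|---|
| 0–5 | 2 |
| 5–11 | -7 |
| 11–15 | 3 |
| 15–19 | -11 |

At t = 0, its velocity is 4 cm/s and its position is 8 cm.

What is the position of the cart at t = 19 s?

-229 cm

On each constant-a segment, Δv = aΔt and Δx = v₀Δt + ½aΔt²; chain segment to segment.
0–5 s: v starts 4 cm/s; Δx = 4·5 + ½·2·5² = 45 cm; v ends 14 cm/s.
5–11 s: v starts 14 cm/s; Δx = 14·6 + ½·-7·6² = -42 cm; v ends -28 cm/s.
11–15 s: v starts -28 cm/s; Δx = -28·4 + ½·3·4² = -88 cm; v ends -16 cm/s.
15–19 s: v starts -16 cm/s; Δx = -16·4 + ½·-11·4² = -152 cm; v ends -60 cm/s.
x(19) = 8 + Σ Δx = -229 cm.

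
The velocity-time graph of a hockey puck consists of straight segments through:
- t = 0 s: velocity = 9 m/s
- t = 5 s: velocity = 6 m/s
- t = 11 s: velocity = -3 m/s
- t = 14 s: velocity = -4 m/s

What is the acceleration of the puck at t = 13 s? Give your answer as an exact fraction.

-1/3 m/s²

Acceleration is the slope of the v-t graph on 11–14 s: (-4 − -3)/(14 − 11) = -1/3 m/s².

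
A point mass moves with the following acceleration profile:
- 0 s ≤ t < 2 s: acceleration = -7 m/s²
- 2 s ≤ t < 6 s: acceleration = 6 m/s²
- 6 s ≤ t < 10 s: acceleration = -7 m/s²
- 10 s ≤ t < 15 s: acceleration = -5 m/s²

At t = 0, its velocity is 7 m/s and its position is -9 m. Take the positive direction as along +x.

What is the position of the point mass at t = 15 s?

On each constant-a segment, Δv = aΔt and Δx = v₀Δt + ½aΔt²; chain segment to segment.
0–2 s: v starts 7 m/s; Δx = 7·2 + ½·-7·2² = 0 m; v ends -7 m/s.
2–6 s: v starts -7 m/s; Δx = -7·4 + ½·6·4² = 20 m; v ends 17 m/s.
6–10 s: v starts 17 m/s; Δx = 17·4 + ½·-7·4² = 12 m; v ends -11 m/s.
10–15 s: v starts -11 m/s; Δx = -11·5 + ½·-5·5² = -117.5 m; v ends -36 m/s.
x(15) = -9 + Σ Δx = -94.5 m.

-94.5 m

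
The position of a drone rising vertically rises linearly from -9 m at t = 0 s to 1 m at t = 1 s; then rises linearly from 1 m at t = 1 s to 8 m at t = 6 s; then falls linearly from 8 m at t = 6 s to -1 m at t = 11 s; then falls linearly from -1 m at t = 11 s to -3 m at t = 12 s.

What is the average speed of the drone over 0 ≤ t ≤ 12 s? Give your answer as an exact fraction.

7/3 m/s

Average speed = (total path length)/(elapsed time); on a piecewise-linear x-t graph the path length is Σ|Δx|.
0–1 s: |Δx| = |1 − -9| = 10 m
1–6 s: |Δx| = |8 − 1| = 7 m
6–11 s: |Δx| = |-1 − 8| = 9 m
11–12 s: |Δx| = |-3 − -1| = 2 m
Total path = 28 m; average speed = 28/12 = 7/3 m/s.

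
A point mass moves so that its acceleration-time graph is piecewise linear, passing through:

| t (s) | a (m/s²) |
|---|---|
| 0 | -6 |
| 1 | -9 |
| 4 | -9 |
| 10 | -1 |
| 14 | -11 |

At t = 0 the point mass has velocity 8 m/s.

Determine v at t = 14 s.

Δv equals the area under the a-t graph; then v = v₀ + Δv.
0–1 s: ½(-6 + -9)(1) = -7.5 m/s
1–4 s: -9 × 3 = -27 m/s
4–10 s: ½(-9 + -1)(6) = -30 m/s
10–14 s: ½(-1 + -11)(4) = -24 m/s
Δv = -88.5 m/s, so v(14) = 8 + (-88.5) = -80.5 m/s.

-80.5 m/s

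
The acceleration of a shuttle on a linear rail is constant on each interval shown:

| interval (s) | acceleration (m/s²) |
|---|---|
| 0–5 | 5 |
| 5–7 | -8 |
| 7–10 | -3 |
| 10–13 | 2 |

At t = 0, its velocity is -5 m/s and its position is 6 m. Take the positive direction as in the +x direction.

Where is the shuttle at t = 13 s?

On each constant-a segment, Δv = aΔt and Δx = v₀Δt + ½aΔt²; chain segment to segment.
0–5 s: v starts -5 m/s; Δx = -5·5 + ½·5·5² = 37.5 m; v ends 20 m/s.
5–7 s: v starts 20 m/s; Δx = 20·2 + ½·-8·2² = 24 m; v ends 4 m/s.
7–10 s: v starts 4 m/s; Δx = 4·3 + ½·-3·3² = -1.5 m; v ends -5 m/s.
10–13 s: v starts -5 m/s; Δx = -5·3 + ½·2·3² = -6 m; v ends 1 m/s.
x(13) = 6 + Σ Δx = 60 m.

60 m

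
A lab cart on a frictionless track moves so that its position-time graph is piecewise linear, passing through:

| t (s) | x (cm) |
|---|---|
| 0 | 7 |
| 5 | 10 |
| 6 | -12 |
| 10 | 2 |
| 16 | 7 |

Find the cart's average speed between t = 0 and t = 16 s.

2.75 cm/s

Average speed = (total path length)/(elapsed time); on a piecewise-linear x-t graph the path length is Σ|Δx|.
0–5 s: |Δx| = |10 − 7| = 3 cm
5–6 s: |Δx| = |-12 − 10| = 22 cm
6–10 s: |Δx| = |2 − -12| = 14 cm
10–16 s: |Δx| = |7 − 2| = 5 cm
Total path = 44 cm; average speed = 44/16 = 2.75 cm/s.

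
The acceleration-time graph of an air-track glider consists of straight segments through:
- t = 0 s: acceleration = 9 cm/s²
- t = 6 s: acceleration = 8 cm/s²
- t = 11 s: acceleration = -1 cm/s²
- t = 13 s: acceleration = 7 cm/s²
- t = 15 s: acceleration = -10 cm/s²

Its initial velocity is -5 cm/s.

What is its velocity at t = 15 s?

66.5 cm/s

Δv equals the area under the a-t graph; then v = v₀ + Δv.
0–6 s: ½(9 + 8)(6) = 51 cm/s
6–11 s: ½(8 + -1)(5) = 17.5 cm/s
11–13 s: ½(-1 + 7)(2) = 6 cm/s
13–15 s: ½(7 + -10)(2) = -3 cm/s
Δv = 71.5 cm/s, so v(15) = -5 + (71.5) = 66.5 cm/s.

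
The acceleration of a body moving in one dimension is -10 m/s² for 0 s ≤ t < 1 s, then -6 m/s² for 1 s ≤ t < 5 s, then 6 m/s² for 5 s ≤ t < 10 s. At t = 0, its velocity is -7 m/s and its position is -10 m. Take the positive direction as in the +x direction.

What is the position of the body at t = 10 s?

On each constant-a segment, Δv = aΔt and Δx = v₀Δt + ½aΔt²; chain segment to segment.
0–1 s: v starts -7 m/s; Δx = -7·1 + ½·-10·1² = -12 m; v ends -17 m/s.
1–5 s: v starts -17 m/s; Δx = -17·4 + ½·-6·4² = -116 m; v ends -41 m/s.
5–10 s: v starts -41 m/s; Δx = -41·5 + ½·6·5² = -130 m; v ends -11 m/s.
x(10) = -10 + Σ Δx = -268 m.

-268 m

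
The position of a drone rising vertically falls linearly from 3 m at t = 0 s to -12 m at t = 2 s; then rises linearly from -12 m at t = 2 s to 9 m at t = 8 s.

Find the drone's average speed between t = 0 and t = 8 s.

Average speed = (total path length)/(elapsed time); on a piecewise-linear x-t graph the path length is Σ|Δx|.
0–2 s: |Δx| = |-12 − 3| = 15 m
2–8 s: |Δx| = |9 − -12| = 21 m
Total path = 36 m; average speed = 36/8 = 4.5 m/s.

4.5 m/s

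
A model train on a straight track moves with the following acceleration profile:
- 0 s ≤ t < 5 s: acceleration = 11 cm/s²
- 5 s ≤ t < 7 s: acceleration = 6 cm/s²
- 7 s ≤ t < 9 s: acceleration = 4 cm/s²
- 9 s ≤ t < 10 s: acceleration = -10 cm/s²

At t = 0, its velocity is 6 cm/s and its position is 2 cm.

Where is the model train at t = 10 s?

On each constant-a segment, Δv = aΔt and Δx = v₀Δt + ½aΔt²; chain segment to segment.
0–5 s: v starts 6 cm/s; Δx = 6·5 + ½·11·5² = 167.5 cm; v ends 61 cm/s.
5–7 s: v starts 61 cm/s; Δx = 61·2 + ½·6·2² = 134 cm; v ends 73 cm/s.
7–9 s: v starts 73 cm/s; Δx = 73·2 + ½·4·2² = 154 cm; v ends 81 cm/s.
9–10 s: v starts 81 cm/s; Δx = 81·1 + ½·-10·1² = 76 cm; v ends 71 cm/s.
x(10) = 2 + Σ Δx = 533.5 cm.

533.5 cm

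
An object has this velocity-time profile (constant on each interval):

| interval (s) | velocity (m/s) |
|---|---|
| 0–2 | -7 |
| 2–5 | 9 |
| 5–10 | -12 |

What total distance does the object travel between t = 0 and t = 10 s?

101 m

Total distance travelled is ∫|v| dt — sum the magnitudes of each area piece.
0–2 s: |-7| × 2 = 14 m
2–5 s: |9| × 3 = 27 m
5–10 s: |-12| × 5 = 60 m
Total distance = 101 m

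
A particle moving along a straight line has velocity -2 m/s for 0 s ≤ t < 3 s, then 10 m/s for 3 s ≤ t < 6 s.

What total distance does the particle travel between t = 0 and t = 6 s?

Total distance travelled is ∫|v| dt — sum the magnitudes of each area piece.
0–3 s: |-2| × 3 = 6 m
3–6 s: |10| × 3 = 30 m
Total distance = 36 m

36 m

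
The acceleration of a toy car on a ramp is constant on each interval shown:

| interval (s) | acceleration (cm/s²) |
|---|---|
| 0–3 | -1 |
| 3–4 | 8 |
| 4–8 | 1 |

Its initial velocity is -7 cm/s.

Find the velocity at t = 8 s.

2 cm/s

Δv equals the area under the a-t graph; then v = v₀ + Δv.
0–3 s: -1 × 3 = -3 cm/s
3–4 s: 8 × 1 = 8 cm/s
4–8 s: 1 × 4 = 4 cm/s
Δv = 9 cm/s, so v(8) = -7 + (9) = 2 cm/s.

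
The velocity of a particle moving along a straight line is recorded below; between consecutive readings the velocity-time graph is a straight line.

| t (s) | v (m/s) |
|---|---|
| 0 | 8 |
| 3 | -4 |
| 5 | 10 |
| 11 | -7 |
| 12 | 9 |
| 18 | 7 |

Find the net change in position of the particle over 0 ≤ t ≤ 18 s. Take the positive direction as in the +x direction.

70 m

Net displacement equals the area under the velocity-time graph (areas below the axis count negative).
0–3 s: ½(8 + -4)(3) = 6 m
3–5 s: ½(-4 + 10)(2) = 6 m
5–11 s: ½(10 + -7)(6) = 9 m
11–12 s: ½(-7 + 9)(1) = 1 m
12–18 s: ½(9 + 7)(6) = 48 m
Net displacement = 70 m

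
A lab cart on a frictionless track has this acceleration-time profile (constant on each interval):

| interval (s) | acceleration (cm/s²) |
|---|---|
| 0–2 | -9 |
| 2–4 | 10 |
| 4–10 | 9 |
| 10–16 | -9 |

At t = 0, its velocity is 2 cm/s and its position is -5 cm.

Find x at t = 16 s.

341 cm

On each constant-a segment, Δv = aΔt and Δx = v₀Δt + ½aΔt²; chain segment to segment.
0–2 s: v starts 2 cm/s; Δx = 2·2 + ½·-9·2² = -14 cm; v ends -16 cm/s.
2–4 s: v starts -16 cm/s; Δx = -16·2 + ½·10·2² = -12 cm; v ends 4 cm/s.
4–10 s: v starts 4 cm/s; Δx = 4·6 + ½·9·6² = 186 cm; v ends 58 cm/s.
10–16 s: v starts 58 cm/s; Δx = 58·6 + ½·-9·6² = 186 cm; v ends 4 cm/s.
x(16) = -5 + Σ Δx = 341 cm.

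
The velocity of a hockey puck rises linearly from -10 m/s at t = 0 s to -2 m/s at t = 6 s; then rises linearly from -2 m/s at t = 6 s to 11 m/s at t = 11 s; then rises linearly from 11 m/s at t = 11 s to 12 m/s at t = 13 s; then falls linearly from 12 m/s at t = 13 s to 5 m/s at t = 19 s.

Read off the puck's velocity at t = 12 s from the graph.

11.5 m/s

On 11–13 s the graph is linear from 11 to 12 m/s: v(12) = 11 + (12 − 11)·(12 − 11)/(13 − 11) = 11.5 m/s.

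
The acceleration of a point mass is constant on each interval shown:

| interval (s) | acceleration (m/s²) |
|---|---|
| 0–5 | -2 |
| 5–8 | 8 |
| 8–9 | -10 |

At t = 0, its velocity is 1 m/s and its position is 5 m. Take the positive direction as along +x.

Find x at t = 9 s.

On each constant-a segment, Δv = aΔt and Δx = v₀Δt + ½aΔt²; chain segment to segment.
0–5 s: v starts 1 m/s; Δx = 1·5 + ½·-2·5² = -20 m; v ends -9 m/s.
5–8 s: v starts -9 m/s; Δx = -9·3 + ½·8·3² = 9 m; v ends 15 m/s.
8–9 s: v starts 15 m/s; Δx = 15·1 + ½·-10·1² = 10 m; v ends 5 m/s.
x(9) = 5 + Σ Δx = 4 m.

4 m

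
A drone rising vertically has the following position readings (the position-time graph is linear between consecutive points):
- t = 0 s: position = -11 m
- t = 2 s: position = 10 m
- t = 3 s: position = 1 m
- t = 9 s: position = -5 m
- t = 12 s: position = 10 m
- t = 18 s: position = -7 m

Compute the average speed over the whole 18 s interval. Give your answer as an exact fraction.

Average speed = (total path length)/(elapsed time); on a piecewise-linear x-t graph the path length is Σ|Δx|.
0–2 s: |Δx| = |10 − -11| = 21 m
2–3 s: |Δx| = |1 − 10| = 9 m
3–9 s: |Δx| = |-5 − 1| = 6 m
9–12 s: |Δx| = |10 − -5| = 15 m
12–18 s: |Δx| = |-7 − 10| = 17 m
Total path = 68 m; average speed = 68/18 = 34/9 m/s.

34/9 m/s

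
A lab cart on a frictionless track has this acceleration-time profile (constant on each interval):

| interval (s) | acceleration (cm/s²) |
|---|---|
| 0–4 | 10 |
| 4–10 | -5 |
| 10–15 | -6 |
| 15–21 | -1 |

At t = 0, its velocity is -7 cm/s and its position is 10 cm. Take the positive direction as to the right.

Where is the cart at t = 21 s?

On each constant-a segment, Δv = aΔt and Δx = v₀Δt + ½aΔt²; chain segment to segment.
0–4 s: v starts -7 cm/s; Δx = -7·4 + ½·10·4² = 52 cm; v ends 33 cm/s.
4–10 s: v starts 33 cm/s; Δx = 33·6 + ½·-5·6² = 108 cm; v ends 3 cm/s.
10–15 s: v starts 3 cm/s; Δx = 3·5 + ½·-6·5² = -60 cm; v ends -27 cm/s.
15–21 s: v starts -27 cm/s; Δx = -27·6 + ½·-1·6² = -180 cm; v ends -33 cm/s.
x(21) = 10 + Σ Δx = -70 cm.

-70 cm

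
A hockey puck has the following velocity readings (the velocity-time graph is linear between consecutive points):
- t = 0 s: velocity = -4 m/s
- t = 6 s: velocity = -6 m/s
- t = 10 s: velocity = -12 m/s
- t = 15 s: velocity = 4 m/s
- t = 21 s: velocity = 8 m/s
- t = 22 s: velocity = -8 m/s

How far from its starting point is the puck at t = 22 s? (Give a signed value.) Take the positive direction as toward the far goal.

-50 m

Displacement is the signed area under the v-t curve.
0–6 s: ½(-4 + -6)(6) = -30 m
6–10 s: ½(-6 + -12)(4) = -36 m
10–15 s: ½(-12 + 4)(5) = -20 m
15–21 s: ½(4 + 8)(6) = 36 m
21–22 s: ½(8 + -8)(1) = 0 m
Net displacement = -50 m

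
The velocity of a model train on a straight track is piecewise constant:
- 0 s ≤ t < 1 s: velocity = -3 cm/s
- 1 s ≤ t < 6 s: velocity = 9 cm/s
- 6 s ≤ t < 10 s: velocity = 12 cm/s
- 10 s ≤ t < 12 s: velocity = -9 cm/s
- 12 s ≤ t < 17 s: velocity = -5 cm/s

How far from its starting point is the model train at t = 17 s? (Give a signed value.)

47 cm

Displacement is the signed area under the v-t curve.
0–1 s: -3 × 1 = -3 cm
1–6 s: 9 × 5 = 45 cm
6–10 s: 12 × 4 = 48 cm
10–12 s: -9 × 2 = -18 cm
12–17 s: -5 × 5 = -25 cm
Net displacement = 47 cm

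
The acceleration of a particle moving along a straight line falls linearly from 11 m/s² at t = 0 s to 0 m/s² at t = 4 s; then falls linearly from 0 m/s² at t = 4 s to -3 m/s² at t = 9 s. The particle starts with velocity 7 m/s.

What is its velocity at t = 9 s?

Δv equals the area under the a-t graph; then v = v₀ + Δv.
0–4 s: ½(11 + 0)(4) = 22 m/s
4–9 s: ½(0 + -3)(5) = -7.5 m/s
Δv = 14.5 m/s, so v(9) = 7 + (14.5) = 21.5 m/s.

21.5 m/s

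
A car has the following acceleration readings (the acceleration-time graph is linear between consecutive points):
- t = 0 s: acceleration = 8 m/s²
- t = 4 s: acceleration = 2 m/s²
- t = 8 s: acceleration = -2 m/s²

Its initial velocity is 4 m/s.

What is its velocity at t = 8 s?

24 m/s

Δv equals the area under the a-t graph; then v = v₀ + Δv.
0–4 s: ½(8 + 2)(4) = 20 m/s
4–8 s: ½(2 + -2)(4) = 0 m/s
Δv = 20 m/s, so v(8) = 4 + (20) = 24 m/s.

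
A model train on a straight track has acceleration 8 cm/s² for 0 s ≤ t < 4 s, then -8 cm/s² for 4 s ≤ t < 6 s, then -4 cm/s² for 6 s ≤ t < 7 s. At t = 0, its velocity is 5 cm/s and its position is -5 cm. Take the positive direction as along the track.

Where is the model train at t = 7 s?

On each constant-a segment, Δv = aΔt and Δx = v₀Δt + ½aΔt²; chain segment to segment.
0–4 s: v starts 5 cm/s; Δx = 5·4 + ½·8·4² = 84 cm; v ends 37 cm/s.
4–6 s: v starts 37 cm/s; Δx = 37·2 + ½·-8·2² = 58 cm; v ends 21 cm/s.
6–7 s: v starts 21 cm/s; Δx = 21·1 + ½·-4·1² = 19 cm; v ends 17 cm/s.
x(7) = -5 + Σ Δx = 156 cm.

156 cm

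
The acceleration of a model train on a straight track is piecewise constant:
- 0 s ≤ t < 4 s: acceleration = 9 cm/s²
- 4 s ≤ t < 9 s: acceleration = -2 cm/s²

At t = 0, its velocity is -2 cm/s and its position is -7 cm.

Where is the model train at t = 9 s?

On each constant-a segment, Δv = aΔt and Δx = v₀Δt + ½aΔt²; chain segment to segment.
0–4 s: v starts -2 cm/s; Δx = -2·4 + ½·9·4² = 64 cm; v ends 34 cm/s.
4–9 s: v starts 34 cm/s; Δx = 34·5 + ½·-2·5² = 145 cm; v ends 24 cm/s.
x(9) = -7 + Σ Δx = 202 cm.

202 cm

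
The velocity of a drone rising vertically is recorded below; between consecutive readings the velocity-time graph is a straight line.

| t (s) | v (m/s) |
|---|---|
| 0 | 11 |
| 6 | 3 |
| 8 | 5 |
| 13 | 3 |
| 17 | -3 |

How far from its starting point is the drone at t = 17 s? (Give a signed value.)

Net displacement equals the area under the velocity-time graph (areas below the axis count negative).
0–6 s: ½(11 + 3)(6) = 42 m
6–8 s: ½(3 + 5)(2) = 8 m
8–13 s: ½(5 + 3)(5) = 20 m
13–17 s: ½(3 + -3)(4) = 0 m
Net displacement = 70 m

70 m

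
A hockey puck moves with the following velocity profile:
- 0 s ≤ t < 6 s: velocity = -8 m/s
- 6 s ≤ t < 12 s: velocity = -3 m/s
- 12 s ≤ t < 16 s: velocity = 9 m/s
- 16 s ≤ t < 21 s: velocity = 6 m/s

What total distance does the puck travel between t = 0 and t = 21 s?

Total distance travelled is ∫|v| dt — sum the magnitudes of each area piece.
0–6 s: |-8| × 6 = 48 m
6–12 s: |-3| × 6 = 18 m
12–16 s: |9| × 4 = 36 m
16–21 s: |6| × 5 = 30 m
Total distance = 132 m

132 m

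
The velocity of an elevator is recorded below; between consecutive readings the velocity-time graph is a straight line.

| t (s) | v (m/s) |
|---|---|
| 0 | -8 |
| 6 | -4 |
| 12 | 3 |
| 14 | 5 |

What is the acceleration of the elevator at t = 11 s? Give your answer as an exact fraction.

7/6 m/s²

Acceleration is the slope of the v-t graph on 6–12 s: (3 − -4)/(12 − 6) = 7/6 m/s².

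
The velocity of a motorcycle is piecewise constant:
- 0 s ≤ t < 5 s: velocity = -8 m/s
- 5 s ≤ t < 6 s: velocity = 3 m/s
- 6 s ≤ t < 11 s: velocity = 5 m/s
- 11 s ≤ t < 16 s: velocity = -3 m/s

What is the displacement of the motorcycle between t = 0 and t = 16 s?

Net displacement equals the area under the velocity-time graph (areas below the axis count negative).
0–5 s: -8 × 5 = -40 m
5–6 s: 3 × 1 = 3 m
6–11 s: 5 × 5 = 25 m
11–16 s: -3 × 5 = -15 m
Net displacement = -27 m

-27 m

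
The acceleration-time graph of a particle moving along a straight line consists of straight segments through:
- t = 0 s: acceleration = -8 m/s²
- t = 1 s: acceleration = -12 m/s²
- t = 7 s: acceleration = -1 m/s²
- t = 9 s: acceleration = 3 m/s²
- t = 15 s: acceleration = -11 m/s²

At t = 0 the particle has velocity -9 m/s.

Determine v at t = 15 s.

Δv equals the area under the a-t graph; then v = v₀ + Δv.
0–1 s: ½(-8 + -12)(1) = -10 m/s
1–7 s: ½(-12 + -1)(6) = -39 m/s
7–9 s: ½(-1 + 3)(2) = 2 m/s
9–15 s: ½(3 + -11)(6) = -24 m/s
Δv = -71 m/s, so v(15) = -9 + (-71) = -80 m/s.

-80 m/s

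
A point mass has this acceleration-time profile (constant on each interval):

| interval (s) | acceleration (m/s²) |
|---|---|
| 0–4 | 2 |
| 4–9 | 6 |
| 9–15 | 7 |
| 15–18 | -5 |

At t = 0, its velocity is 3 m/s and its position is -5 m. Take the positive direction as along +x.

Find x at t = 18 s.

On each constant-a segment, Δv = aΔt and Δx = v₀Δt + ½aΔt²; chain segment to segment.
0–4 s: v starts 3 m/s; Δx = 3·4 + ½·2·4² = 28 m; v ends 11 m/s.
4–9 s: v starts 11 m/s; Δx = 11·5 + ½·6·5² = 130 m; v ends 41 m/s.
9–15 s: v starts 41 m/s; Δx = 41·6 + ½·7·6² = 372 m; v ends 83 m/s.
15–18 s: v starts 83 m/s; Δx = 83·3 + ½·-5·3² = 226.5 m; v ends 68 m/s.
x(18) = -5 + Σ Δx = 751.5 m.

751.5 m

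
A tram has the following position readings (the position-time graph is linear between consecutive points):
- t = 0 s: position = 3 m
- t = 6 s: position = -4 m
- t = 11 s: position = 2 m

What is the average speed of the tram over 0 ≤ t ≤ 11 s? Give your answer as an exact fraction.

Average speed = (total path length)/(elapsed time); on a piecewise-linear x-t graph the path length is Σ|Δx|.
0–6 s: |Δx| = |-4 − 3| = 7 m
6–11 s: |Δx| = |2 − -4| = 6 m
Total path = 13 m; average speed = 13/11 = 13/11 m/s.

13/11 m/s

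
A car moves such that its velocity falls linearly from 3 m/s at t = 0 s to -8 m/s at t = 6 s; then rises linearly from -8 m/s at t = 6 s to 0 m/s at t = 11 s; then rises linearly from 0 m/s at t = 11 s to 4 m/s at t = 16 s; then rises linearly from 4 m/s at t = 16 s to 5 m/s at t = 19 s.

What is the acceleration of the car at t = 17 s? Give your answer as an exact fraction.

1/3 m/s²

Acceleration is the slope of the v-t graph on 16–19 s: (5 − 4)/(19 − 16) = 1/3 m/s².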